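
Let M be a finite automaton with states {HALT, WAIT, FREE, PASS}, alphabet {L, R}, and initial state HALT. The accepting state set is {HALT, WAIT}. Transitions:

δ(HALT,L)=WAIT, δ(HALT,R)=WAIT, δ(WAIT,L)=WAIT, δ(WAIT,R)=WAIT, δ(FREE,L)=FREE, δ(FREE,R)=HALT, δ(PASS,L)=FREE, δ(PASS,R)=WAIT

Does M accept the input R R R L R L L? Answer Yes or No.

Yes

HALT → WAIT → WAIT → WAIT → WAIT → WAIT → WAIT → WAIT
End state WAIT is accepting.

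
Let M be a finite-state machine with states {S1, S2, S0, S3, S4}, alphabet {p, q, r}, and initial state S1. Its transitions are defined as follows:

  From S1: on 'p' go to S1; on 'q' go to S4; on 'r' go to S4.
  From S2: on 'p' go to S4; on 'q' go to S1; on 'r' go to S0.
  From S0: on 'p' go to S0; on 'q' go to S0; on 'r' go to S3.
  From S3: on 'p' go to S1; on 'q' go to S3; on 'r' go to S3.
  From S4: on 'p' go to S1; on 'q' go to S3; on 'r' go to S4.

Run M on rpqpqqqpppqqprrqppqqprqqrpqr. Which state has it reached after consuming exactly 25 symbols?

start at S1
read 'r': S1 → S4
read 'p': S4 → S1
read 'q': S1 → S4
read 'p': S4 → S1
read 'q': S1 → S4
read 'q': S4 → S3
read 'q': S3 → S3
read 'p': S3 → S1
read 'p': S1 → S1
read 'p': S1 → S1
read 'q': S1 → S4
read 'q': S4 → S3
read 'p': S3 → S1
read 'r': S1 → S4
read 'r': S4 → S4
read 'q': S4 → S3
read 'p': S3 → S1
read 'p': S1 → S1
read 'q': S1 → S4
read 'q': S4 → S3
read 'p': S3 → S1
read 'r': S1 → S4
read 'q': S4 → S3
read 'q': S3 → S3
read 'r': S3 → S3
After 25 symbols: S3.

S3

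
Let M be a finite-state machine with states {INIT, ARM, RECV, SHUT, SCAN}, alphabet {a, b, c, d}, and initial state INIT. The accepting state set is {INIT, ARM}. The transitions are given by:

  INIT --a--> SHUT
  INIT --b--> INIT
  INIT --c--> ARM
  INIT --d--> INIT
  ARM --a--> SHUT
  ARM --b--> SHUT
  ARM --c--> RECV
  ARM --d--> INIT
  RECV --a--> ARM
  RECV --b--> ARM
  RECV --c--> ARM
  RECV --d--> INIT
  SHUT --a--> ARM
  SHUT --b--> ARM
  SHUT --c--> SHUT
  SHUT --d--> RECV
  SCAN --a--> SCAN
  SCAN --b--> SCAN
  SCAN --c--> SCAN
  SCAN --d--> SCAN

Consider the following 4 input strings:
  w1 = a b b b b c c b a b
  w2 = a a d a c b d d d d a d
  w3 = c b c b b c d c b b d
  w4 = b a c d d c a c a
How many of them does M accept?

w1: Trace: INIT -a-> SHUT -b-> ARM -b-> SHUT -b-> ARM -b-> SHUT -c-> SHUT -c-> SHUT -b-> ARM -a-> SHUT -b-> ARM  → end ARM, accepted
w2: Trace: INIT -a-> SHUT -a-> ARM -d-> INIT -a-> SHUT -c-> SHUT -b-> ARM -d-> INIT -d-> INIT -d-> INIT -d-> INIT -a-> SHUT -d-> RECV  → end RECV, rejected
w3: Trace: INIT -c-> ARM -b-> SHUT -c-> SHUT -b-> ARM -b-> SHUT -c-> SHUT -d-> RECV -c-> ARM -b-> SHUT -b-> ARM -d-> INIT  → end INIT, accepted
w4: Trace: INIT -b-> INIT -a-> SHUT -c-> SHUT -d-> RECV -d-> INIT -c-> ARM -a-> SHUT -c-> SHUT -a-> ARM  → end ARM, accepted

3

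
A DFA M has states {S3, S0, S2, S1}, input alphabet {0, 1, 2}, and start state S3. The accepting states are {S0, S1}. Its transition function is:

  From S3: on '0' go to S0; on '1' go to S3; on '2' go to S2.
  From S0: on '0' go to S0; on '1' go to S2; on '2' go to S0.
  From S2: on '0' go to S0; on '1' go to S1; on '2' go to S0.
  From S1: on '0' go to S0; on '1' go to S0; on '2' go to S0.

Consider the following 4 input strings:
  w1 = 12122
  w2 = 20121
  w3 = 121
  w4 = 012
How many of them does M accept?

3

w1:
  start at S3
  read '1': S3 → S3
  read '2': S3 → S2
  read '1': S2 → S1
  read '2': S1 → S0
  read '2': S0 → S0
  end S0, accepted
w2:
  start at S3
  read '2': S3 → S2
  read '0': S2 → S0
  read '1': S0 → S2
  read '2': S2 → S0
  read '1': S0 → S2
  end S2, rejected
w3:
  start at S3
  read '1': S3 → S3
  read '2': S3 → S2
  read '1': S2 → S1
  end S1, accepted
w4:
  start at S3
  read '0': S3 → S0
  read '1': S0 → S2
  read '2': S2 → S0
  end S0, accepted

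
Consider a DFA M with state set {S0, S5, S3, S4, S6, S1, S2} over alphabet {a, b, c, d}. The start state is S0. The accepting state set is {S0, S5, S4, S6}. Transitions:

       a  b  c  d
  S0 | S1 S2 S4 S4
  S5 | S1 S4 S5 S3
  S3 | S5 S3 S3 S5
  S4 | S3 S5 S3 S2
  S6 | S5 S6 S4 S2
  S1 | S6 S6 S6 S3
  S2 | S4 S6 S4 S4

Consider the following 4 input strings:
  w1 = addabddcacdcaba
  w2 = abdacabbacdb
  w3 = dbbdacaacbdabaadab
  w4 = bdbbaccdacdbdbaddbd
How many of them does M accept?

2

w1: S0 → S1 → S3 → S5 → S1 → S6 → S2 → S4 → S3 → S5 → S5 → S3 → S3 → S5 → S4 → S3  → end S3, rejected
w2: S0 → S1 → S6 → S2 → S4 → S3 → S5 → S4 → S5 → S1 → S6 → S2 → S6  → end S6, accepted
w3: S0 → S4 → S5 → S4 → S2 → S4 → S3 → S5 → S1 → S6 → S6 → S2 → S4 → S5 → S1 → S6 → S2 → S4 → S5  → end S5, accepted
w4: S0 → S2 → S4 → S5 → S4 → S3 → S3 → S3 → S5 → S1 → S6 → S2 → S6 → S2 → S6 → S5 → S3 → S5 → S4 → S2  → end S2, rejected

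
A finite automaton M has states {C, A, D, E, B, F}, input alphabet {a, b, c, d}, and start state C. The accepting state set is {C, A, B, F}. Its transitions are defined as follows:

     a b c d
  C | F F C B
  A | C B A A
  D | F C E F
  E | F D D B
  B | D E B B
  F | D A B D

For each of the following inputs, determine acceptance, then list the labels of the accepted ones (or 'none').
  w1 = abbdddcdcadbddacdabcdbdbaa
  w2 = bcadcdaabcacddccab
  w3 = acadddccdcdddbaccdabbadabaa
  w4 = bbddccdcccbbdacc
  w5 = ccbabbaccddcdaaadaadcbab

w2, w5

w1: Trace: C -a-> F -b-> A -b-> B -d-> B -d-> B -d-> B -c-> B -d-> B -c-> B -a-> D -d-> F -b-> A -d-> A -d-> A -a-> C -c-> C -d-> B -a-> D -b-> C -c-> C -d-> B -b-> E -d-> B -b-> E -a-> F -a-> D  → end D, rejected
w2: Trace: C -b-> F -c-> B -a-> D -d-> F -c-> B -d-> B -a-> D -a-> F -b-> A -c-> A -a-> C -c-> C -d-> B -d-> B -c-> B -c-> B -a-> D -b-> C  → end C, accepted
w3: Trace: C -a-> F -c-> B -a-> D -d-> F -d-> D -d-> F -c-> B -c-> B -d-> B -c-> B -d-> B -d-> B -d-> B -b-> E -a-> F -c-> B -c-> B -d-> B -a-> D -b-> C -b-> F -a-> D -d-> F -a-> D -b-> C -a-> F -a-> D  → end D, rejected
w4: Trace: C -b-> F -b-> A -d-> A -d-> A -c-> A -c-> A -d-> A -c-> A -c-> A -c-> A -b-> B -b-> E -d-> B -a-> D -c-> E -c-> D  → end D, rejected
w5: Trace: C -c-> C -c-> C -b-> F -a-> D -b-> C -b-> F -a-> D -c-> E -c-> D -d-> F -d-> D -c-> E -d-> B -a-> D -a-> F -a-> D -d-> F -a-> D -a-> F -d-> D -c-> E -b-> D -a-> F -b-> A  → end A, accepted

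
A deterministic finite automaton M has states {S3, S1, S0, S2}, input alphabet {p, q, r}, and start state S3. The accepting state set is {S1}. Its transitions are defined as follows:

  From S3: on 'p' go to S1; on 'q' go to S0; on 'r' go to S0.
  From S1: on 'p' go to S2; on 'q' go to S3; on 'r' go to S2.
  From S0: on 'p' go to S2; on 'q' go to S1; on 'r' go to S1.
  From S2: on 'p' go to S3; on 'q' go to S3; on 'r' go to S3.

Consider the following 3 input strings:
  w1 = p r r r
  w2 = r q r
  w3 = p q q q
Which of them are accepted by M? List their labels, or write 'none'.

w1: Trace: S3 -p-> S1 -r-> S2 -r-> S3 -r-> S0  → end S0, rejected
w2: Trace: S3 -r-> S0 -q-> S1 -r-> S2  → end S2, rejected
w3: Trace: S3 -p-> S1 -q-> S3 -q-> S0 -q-> S1  → end S1, accepted

w3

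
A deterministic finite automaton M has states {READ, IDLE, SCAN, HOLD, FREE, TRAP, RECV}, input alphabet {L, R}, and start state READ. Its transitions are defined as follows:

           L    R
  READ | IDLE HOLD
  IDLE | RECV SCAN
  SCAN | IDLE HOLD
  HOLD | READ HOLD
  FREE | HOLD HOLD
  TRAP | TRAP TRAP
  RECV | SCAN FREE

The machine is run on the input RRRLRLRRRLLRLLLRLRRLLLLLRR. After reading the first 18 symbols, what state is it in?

HOLD

start at READ
read 'R': READ → HOLD
read 'R': HOLD → HOLD
read 'R': HOLD → HOLD
read 'L': HOLD → READ
read 'R': READ → HOLD
read 'L': HOLD → READ
read 'R': READ → HOLD
read 'R': HOLD → HOLD
read 'R': HOLD → HOLD
read 'L': HOLD → READ
read 'L': READ → IDLE
read 'R': IDLE → SCAN
read 'L': SCAN → IDLE
read 'L': IDLE → RECV
read 'L': RECV → SCAN
read 'R': SCAN → HOLD
read 'L': HOLD → READ
read 'R': READ → HOLD
After 18 symbols: HOLD.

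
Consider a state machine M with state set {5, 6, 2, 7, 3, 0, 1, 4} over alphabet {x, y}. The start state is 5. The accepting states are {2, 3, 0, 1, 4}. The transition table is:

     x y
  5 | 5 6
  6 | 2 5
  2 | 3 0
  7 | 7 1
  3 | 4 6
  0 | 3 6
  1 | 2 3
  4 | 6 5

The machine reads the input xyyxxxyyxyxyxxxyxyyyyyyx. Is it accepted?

No

Trace: 5 -x-> 5 -y-> 6 -y-> 5 -x-> 5 -x-> 5 -x-> 5 -y-> 6 -y-> 5 -x-> 5 -y-> 6 -x-> 2 -y-> 0 -x-> 3 -x-> 4 -x-> 6 -y-> 5 -x-> 5 -y-> 6 -y-> 5 -y-> 6 -y-> 5 -y-> 6 -y-> 5 -x-> 5
End state 5 is not accepting.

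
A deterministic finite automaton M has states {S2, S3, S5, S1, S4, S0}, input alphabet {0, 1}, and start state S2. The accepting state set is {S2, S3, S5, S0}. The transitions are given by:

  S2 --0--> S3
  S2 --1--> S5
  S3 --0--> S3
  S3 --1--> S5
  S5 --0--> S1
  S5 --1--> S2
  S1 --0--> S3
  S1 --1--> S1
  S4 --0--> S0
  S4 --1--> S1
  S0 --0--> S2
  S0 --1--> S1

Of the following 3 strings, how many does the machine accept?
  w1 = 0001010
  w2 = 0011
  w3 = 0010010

2

w1:
  start at S2
  read '0': S2 → S3
  read '0': S3 → S3
  read '0': S3 → S3
  read '1': S3 → S5
  read '0': S5 → S1
  read '1': S1 → S1
  read '0': S1 → S3
  end S3, accepted
w2:
  start at S2
  read '0': S2 → S3
  read '0': S3 → S3
  read '1': S3 → S5
  read '1': S5 → S2
  end S2, accepted
w3:
  start at S2
  read '0': S2 → S3
  read '0': S3 → S3
  read '1': S3 → S5
  read '0': S5 → S1
  read '0': S1 → S3
  read '1': S3 → S5
  read '0': S5 → S1
  end S1, rejected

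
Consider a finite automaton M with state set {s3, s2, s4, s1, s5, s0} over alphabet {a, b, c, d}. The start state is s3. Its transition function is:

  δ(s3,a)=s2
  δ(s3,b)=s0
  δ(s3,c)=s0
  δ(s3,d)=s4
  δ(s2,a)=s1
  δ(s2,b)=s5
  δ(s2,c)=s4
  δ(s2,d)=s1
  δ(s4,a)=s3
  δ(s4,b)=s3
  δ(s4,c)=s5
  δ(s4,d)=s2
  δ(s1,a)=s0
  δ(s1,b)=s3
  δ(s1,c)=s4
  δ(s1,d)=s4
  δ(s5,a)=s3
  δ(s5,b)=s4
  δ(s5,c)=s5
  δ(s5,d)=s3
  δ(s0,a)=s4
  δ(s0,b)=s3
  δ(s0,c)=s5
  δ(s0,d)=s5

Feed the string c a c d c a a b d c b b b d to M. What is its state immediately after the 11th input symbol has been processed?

s3 → s0 → s4 → s5 → s3 → s0 → s4 → s3 → s0 → s5 → s5 → s4
After 11 symbols: s4.

s4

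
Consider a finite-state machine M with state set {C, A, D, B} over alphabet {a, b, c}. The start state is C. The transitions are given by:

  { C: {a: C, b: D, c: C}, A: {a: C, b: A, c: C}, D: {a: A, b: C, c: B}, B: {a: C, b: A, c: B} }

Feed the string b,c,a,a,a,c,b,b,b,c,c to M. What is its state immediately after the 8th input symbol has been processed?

start at C
read 'b': C → D
read 'c': D → B
read 'a': B → C
read 'a': C → C
read 'a': C → C
read 'c': C → C
read 'b': C → D
read 'b': D → C
After 8 symbols: C.

C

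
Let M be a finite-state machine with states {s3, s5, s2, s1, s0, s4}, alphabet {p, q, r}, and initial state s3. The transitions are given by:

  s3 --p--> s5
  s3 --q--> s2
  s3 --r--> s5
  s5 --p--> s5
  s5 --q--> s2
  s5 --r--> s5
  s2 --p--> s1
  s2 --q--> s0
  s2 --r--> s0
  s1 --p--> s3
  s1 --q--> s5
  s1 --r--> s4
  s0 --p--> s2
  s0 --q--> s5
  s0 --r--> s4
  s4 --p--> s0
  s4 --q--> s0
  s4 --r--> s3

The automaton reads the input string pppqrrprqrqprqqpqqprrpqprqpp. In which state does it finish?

Trace: s3 -p-> s5 -p-> s5 -p-> s5 -q-> s2 -r-> s0 -r-> s4 -p-> s0 -r-> s4 -q-> s0 -r-> s4 -q-> s0 -p-> s2 -r-> s0 -q-> s5 -q-> s2 -p-> s1 -q-> s5 -q-> s2 -p-> s1 -r-> s4 -r-> s3 -p-> s5 -q-> s2 -p-> s1 -r-> s4 -q-> s0 -p-> s2 -p-> s1

s1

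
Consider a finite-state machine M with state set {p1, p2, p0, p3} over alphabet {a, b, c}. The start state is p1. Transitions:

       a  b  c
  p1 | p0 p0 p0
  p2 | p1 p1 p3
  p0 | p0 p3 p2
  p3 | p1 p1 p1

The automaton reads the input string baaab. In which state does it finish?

start at p1
read 'b': p1 → p0
read 'a': p0 → p0
read 'a': p0 → p0
read 'a': p0 → p0
read 'b': p0 → p3

p3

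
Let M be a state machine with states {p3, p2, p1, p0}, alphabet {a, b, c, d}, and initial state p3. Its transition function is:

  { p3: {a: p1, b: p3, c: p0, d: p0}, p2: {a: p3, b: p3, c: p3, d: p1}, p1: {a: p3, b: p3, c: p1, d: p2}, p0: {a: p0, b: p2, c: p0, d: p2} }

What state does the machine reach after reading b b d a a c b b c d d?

p1

start at p3
read 'b': p3 → p3
read 'b': p3 → p3
read 'd': p3 → p0
read 'a': p0 → p0
read 'a': p0 → p0
read 'c': p0 → p0
read 'b': p0 → p2
read 'b': p2 → p3
read 'c': p3 → p0
read 'd': p0 → p2
read 'd': p2 → p1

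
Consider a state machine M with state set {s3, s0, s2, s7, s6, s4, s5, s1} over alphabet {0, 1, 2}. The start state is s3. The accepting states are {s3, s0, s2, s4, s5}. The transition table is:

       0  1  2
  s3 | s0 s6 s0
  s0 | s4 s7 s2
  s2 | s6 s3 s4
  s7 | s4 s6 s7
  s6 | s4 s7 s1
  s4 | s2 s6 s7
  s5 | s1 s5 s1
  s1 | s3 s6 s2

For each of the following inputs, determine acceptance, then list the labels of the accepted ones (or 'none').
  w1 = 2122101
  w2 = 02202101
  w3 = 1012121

none

w1: s3 → s0 → s7 → s7 → s7 → s6 → s4 → s6  → end s6, rejected
w2: s3 → s0 → s2 → s4 → s2 → s4 → s6 → s4 → s6  → end s6, rejected
w3: s3 → s6 → s4 → s6 → s1 → s6 → s1 → s6  → end s6, rejected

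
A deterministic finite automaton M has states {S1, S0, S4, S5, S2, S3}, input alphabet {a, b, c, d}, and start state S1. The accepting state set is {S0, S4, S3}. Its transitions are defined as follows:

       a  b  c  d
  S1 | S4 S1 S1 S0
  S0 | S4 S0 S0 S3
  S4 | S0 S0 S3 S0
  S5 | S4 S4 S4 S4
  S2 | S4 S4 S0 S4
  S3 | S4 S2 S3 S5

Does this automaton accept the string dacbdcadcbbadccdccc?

Yes

start at S1
read 'd': S1 → S0
read 'a': S0 → S4
read 'c': S4 → S3
read 'b': S3 → S2
read 'd': S2 → S4
read 'c': S4 → S3
read 'a': S3 → S4
read 'd': S4 → S0
read 'c': S0 → S0
read 'b': S0 → S0
read 'b': S0 → S0
read 'a': S0 → S4
read 'd': S4 → S0
read 'c': S0 → S0
read 'c': S0 → S0
read 'd': S0 → S3
read 'c': S3 → S3
read 'c': S3 → S3
read 'c': S3 → S3
End state S3 is accepting.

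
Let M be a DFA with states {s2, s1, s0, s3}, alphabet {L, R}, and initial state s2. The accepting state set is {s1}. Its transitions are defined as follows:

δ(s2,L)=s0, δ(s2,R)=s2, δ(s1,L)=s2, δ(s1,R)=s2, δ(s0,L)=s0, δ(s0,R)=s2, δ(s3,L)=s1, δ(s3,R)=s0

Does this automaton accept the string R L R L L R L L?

s2 → s2 → s0 → s2 → s0 → s0 → s2 → s0 → s0
End state s0 is not accepting.

No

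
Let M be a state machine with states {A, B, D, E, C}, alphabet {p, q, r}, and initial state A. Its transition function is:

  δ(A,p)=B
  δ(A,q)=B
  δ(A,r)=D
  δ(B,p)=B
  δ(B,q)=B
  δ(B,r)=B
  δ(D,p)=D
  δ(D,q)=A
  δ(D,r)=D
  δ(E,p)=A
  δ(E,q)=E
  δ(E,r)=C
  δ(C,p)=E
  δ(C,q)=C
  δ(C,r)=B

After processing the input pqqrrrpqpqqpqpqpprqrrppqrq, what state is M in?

A → B → B → B → B → B → B → B → B → B → B → B → B → B → B → B → B → B → B → B → B → B → B → B → B → B → B

B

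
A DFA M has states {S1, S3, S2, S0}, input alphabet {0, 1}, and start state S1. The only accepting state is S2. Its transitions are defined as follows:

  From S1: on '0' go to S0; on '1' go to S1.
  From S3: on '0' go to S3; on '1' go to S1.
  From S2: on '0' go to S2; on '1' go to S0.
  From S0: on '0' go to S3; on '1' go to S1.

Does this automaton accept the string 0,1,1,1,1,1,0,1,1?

No

Trace: S1 -0-> S0 -1-> S1 -1-> S1 -1-> S1 -1-> S1 -1-> S1 -0-> S0 -1-> S1 -1-> S1
End state S1 is not accepting.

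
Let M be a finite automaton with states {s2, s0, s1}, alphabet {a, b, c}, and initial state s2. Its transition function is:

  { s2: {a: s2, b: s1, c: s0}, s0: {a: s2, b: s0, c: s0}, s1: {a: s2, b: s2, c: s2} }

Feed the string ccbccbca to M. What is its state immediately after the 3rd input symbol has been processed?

start at s2
read 'c': s2 → s0
read 'c': s0 → s0
read 'b': s0 → s0
After 3 symbols: s0.

s0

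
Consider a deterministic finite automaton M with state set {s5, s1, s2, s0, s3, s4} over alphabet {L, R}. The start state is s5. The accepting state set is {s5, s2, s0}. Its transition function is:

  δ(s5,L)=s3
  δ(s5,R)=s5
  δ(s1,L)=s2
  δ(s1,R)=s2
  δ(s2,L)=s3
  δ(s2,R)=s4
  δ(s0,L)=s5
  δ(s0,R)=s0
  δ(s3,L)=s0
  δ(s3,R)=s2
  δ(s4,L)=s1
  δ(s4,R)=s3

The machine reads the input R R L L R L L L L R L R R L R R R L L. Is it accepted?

Yes

s5 → s5 → s5 → s3 → s0 → s0 → s5 → s3 → s0 → s5 → s5 → s3 → s2 → s4 → s1 → s2 → s4 → s3 → s0 → s5
End state s5 is accepting.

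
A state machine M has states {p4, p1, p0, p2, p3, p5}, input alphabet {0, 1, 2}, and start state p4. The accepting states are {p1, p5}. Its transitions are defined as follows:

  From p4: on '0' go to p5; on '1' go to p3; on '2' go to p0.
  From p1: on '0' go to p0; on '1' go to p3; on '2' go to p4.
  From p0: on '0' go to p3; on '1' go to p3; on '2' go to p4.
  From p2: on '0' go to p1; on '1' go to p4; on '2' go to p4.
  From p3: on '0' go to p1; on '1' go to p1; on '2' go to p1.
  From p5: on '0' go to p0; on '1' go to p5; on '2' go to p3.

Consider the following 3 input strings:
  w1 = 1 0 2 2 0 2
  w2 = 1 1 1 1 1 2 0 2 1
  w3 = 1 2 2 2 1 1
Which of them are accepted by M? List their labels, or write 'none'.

w1, w3

w1:
  start at p4
  read '1': p4 → p3
  read '0': p3 → p1
  read '2': p1 → p4
  read '2': p4 → p0
  read '0': p0 → p3
  read '2': p3 → p1
  end p1, accepted
w2:
  start at p4
  read '1': p4 → p3
  read '1': p3 → p1
  read '1': p1 → p3
  read '1': p3 → p1
  read '1': p1 → p3
  read '2': p3 → p1
  read '0': p1 → p0
  read '2': p0 → p4
  read '1': p4 → p3
  end p3, rejected
w3:
  start at p4
  read '1': p4 → p3
  read '2': p3 → p1
  read '2': p1 → p4
  read '2': p4 → p0
  read '1': p0 → p3
  read '1': p3 → p1
  end p1, accepted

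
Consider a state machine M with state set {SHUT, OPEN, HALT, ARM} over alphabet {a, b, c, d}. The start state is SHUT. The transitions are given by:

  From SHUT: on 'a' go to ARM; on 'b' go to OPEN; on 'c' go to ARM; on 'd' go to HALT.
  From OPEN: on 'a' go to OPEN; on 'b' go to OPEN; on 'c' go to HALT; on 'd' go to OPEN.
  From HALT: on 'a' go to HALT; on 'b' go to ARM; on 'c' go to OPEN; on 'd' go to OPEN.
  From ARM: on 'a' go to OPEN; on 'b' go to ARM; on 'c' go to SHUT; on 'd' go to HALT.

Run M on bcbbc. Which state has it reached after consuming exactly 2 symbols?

HALT

Trace: SHUT -b-> OPEN -c-> HALT
After 2 symbols: HALT.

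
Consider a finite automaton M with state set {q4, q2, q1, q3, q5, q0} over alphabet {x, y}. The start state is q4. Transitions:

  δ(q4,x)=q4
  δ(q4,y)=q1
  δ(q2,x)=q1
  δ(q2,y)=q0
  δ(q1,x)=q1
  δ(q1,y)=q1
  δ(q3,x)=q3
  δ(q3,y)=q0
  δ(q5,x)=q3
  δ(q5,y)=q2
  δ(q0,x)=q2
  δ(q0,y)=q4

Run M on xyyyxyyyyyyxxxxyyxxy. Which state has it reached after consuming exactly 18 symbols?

q1

Trace: q4 -x-> q4 -y-> q1 -y-> q1 -y-> q1 -x-> q1 -y-> q1 -y-> q1 -y-> q1 -y-> q1 -y-> q1 -y-> q1 -x-> q1 -x-> q1 -x-> q1 -x-> q1 -y-> q1 -y-> q1 -x-> q1
After 18 symbols: q1.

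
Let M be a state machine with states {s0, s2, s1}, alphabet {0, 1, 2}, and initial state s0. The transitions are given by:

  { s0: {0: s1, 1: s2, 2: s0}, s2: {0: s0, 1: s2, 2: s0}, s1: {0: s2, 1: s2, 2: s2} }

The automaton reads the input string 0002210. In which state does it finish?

s0

s0 → s1 → s2 → s0 → s0 → s0 → s2 → s0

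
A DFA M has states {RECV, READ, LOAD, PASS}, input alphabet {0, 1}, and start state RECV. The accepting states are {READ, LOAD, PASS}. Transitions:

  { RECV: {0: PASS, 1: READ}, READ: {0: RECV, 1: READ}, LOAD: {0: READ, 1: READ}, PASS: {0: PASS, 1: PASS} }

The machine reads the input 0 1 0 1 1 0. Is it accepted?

Yes

start at RECV
read '0': RECV → PASS
read '1': PASS → PASS
read '0': PASS → PASS
read '1': PASS → PASS
read '1': PASS → PASS
read '0': PASS → PASS
End state PASS is accepting.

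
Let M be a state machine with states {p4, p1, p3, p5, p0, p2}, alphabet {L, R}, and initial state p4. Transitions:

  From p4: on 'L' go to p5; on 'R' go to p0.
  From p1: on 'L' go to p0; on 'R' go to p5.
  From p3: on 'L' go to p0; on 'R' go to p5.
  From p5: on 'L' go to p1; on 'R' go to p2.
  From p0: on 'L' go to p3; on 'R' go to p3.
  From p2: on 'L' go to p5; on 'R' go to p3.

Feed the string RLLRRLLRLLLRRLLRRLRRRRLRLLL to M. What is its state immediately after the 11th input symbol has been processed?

p0

Trace: p4 -R-> p0 -L-> p3 -L-> p0 -R-> p3 -R-> p5 -L-> p1 -L-> p0 -R-> p3 -L-> p0 -L-> p3 -L-> p0
After 11 symbols: p0.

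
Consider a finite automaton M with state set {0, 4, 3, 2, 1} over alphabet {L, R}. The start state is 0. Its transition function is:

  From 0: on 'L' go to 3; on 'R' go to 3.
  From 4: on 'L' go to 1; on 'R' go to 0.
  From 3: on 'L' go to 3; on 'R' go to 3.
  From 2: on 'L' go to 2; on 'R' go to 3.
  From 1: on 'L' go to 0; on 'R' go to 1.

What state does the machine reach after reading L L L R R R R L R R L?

3

Trace: 0 -L-> 3 -L-> 3 -L-> 3 -R-> 3 -R-> 3 -R-> 3 -R-> 3 -L-> 3 -R-> 3 -R-> 3 -L-> 3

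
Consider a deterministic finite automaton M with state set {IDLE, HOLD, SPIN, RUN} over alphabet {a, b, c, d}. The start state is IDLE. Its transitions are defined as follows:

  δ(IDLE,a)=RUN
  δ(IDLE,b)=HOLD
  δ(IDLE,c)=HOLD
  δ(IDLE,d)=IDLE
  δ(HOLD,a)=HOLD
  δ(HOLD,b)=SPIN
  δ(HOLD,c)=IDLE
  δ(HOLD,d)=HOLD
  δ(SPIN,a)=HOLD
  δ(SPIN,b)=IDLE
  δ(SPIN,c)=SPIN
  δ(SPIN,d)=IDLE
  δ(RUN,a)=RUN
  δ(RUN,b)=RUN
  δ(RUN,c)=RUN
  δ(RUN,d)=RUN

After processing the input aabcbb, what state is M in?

RUN

IDLE → RUN → RUN → RUN → RUN → RUN → RUN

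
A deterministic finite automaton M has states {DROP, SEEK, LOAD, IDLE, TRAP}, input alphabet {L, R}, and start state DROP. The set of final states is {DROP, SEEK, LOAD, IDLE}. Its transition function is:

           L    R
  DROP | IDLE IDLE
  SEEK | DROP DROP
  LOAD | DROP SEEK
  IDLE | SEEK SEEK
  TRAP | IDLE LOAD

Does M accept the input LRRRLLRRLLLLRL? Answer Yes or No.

start at DROP
read 'L': DROP → IDLE
read 'R': IDLE → SEEK
read 'R': SEEK → DROP
read 'R': DROP → IDLE
read 'L': IDLE → SEEK
read 'L': SEEK → DROP
read 'R': DROP → IDLE
read 'R': IDLE → SEEK
read 'L': SEEK → DROP
read 'L': DROP → IDLE
read 'L': IDLE → SEEK
read 'L': SEEK → DROP
read 'R': DROP → IDLE
read 'L': IDLE → SEEK
End state SEEK is accepting.

Yes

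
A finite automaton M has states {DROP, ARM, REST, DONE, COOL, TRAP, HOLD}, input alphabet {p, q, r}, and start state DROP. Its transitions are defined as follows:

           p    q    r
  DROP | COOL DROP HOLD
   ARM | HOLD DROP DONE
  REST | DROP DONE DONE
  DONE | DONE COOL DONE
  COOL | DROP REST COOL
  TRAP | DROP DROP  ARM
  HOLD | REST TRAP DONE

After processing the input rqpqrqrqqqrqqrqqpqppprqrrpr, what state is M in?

DONE

Trace: DROP -r-> HOLD -q-> TRAP -p-> DROP -q-> DROP -r-> HOLD -q-> TRAP -r-> ARM -q-> DROP -q-> DROP -q-> DROP -r-> HOLD -q-> TRAP -q-> DROP -r-> HOLD -q-> TRAP -q-> DROP -p-> COOL -q-> REST -p-> DROP -p-> COOL -p-> DROP -r-> HOLD -q-> TRAP -r-> ARM -r-> DONE -p-> DONE -r-> DONE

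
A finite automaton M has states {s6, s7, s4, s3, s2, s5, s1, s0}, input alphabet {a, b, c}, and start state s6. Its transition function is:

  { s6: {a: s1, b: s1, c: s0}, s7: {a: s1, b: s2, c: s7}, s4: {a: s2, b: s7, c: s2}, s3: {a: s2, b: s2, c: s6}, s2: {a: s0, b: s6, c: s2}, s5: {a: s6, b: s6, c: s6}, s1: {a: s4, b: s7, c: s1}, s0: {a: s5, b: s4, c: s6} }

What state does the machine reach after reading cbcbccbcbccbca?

s6 → s0 → s4 → s2 → s6 → s0 → s6 → s1 → s1 → s7 → s7 → s7 → s2 → s2 → s0

s0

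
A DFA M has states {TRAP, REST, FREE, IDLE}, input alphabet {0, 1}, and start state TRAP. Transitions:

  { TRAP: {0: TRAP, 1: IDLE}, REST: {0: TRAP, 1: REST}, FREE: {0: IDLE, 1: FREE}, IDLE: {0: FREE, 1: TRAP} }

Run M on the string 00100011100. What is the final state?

FREE

start at TRAP
read '0': TRAP → TRAP
read '0': TRAP → TRAP
read '1': TRAP → IDLE
read '0': IDLE → FREE
read '0': FREE → IDLE
read '0': IDLE → FREE
read '1': FREE → FREE
read '1': FREE → FREE
read '1': FREE → FREE
read '0': FREE → IDLE
read '0': IDLE → FREE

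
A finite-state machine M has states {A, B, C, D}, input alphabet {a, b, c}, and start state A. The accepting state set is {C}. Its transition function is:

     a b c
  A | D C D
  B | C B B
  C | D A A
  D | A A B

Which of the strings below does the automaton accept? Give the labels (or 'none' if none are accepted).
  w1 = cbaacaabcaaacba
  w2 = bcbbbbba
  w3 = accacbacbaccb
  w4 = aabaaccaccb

w1:
  start at A
  read 'c': A → D
  read 'b': D → A
  read 'a': A → D
  read 'a': D → A
  read 'c': A → D
  read 'a': D → A
  read 'a': A → D
  read 'b': D → A
  read 'c': A → D
  read 'a': D → A
  read 'a': A → D
  read 'a': D → A
  read 'c': A → D
  read 'b': D → A
  read 'a': A → D
  end D, rejected
w2:
  start at A
  read 'b': A → C
  read 'c': C → A
  read 'b': A → C
  read 'b': C → A
  read 'b': A → C
  read 'b': C → A
  read 'b': A → C
  read 'a': C → D
  end D, rejected
w3:
  start at A
  read 'a': A → D
  read 'c': D → B
  read 'c': B → B
  read 'a': B → C
  read 'c': C → A
  read 'b': A → C
  read 'a': C → D
  read 'c': D → B
  read 'b': B → B
  read 'a': B → C
  read 'c': C → A
  read 'c': A → D
  read 'b': D → A
  end A, rejected
w4:
  start at A
  read 'a': A → D
  read 'a': D → A
  read 'b': A → C
  read 'a': C → D
  read 'a': D → A
  read 'c': A → D
  read 'c': D → B
  read 'a': B → C
  read 'c': C → A
  read 'c': A → D
  read 'b': D → A
  end A, rejected

none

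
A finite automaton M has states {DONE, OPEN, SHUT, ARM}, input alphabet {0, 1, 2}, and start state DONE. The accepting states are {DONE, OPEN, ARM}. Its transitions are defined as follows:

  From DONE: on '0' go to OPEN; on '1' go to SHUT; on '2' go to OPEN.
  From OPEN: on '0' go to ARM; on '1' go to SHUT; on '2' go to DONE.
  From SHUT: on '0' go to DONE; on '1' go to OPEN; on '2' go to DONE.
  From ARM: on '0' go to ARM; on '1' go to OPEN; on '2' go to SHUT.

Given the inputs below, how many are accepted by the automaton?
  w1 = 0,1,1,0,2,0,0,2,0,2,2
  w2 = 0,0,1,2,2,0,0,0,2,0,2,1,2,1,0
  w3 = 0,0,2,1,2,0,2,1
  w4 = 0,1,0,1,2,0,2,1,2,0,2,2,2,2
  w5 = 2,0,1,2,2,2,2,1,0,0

4

w1: DONE → OPEN → SHUT → OPEN → ARM → SHUT → DONE → OPEN → DONE → OPEN → DONE → OPEN  → end OPEN, accepted
w2: DONE → OPEN → ARM → OPEN → DONE → OPEN → ARM → ARM → ARM → SHUT → DONE → OPEN → SHUT → DONE → SHUT → DONE  → end DONE, accepted
w3: DONE → OPEN → ARM → SHUT → OPEN → DONE → OPEN → DONE → SHUT  → end SHUT, rejected
w4: DONE → OPEN → SHUT → DONE → SHUT → DONE → OPEN → DONE → SHUT → DONE → OPEN → DONE → OPEN → DONE → OPEN  → end OPEN, accepted
w5: DONE → OPEN → ARM → OPEN → DONE → OPEN → DONE → OPEN → SHUT → DONE → OPEN  → end OPEN, accepted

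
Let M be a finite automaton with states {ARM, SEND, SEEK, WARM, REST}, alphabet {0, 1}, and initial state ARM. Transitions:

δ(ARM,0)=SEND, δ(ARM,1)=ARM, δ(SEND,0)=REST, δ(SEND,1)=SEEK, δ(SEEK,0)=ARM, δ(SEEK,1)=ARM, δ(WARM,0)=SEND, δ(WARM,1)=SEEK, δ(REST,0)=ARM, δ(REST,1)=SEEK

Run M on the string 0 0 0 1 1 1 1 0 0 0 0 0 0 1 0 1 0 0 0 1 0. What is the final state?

Trace: ARM -0-> SEND -0-> REST -0-> ARM -1-> ARM -1-> ARM -1-> ARM -1-> ARM -0-> SEND -0-> REST -0-> ARM -0-> SEND -0-> REST -0-> ARM -1-> ARM -0-> SEND -1-> SEEK -0-> ARM -0-> SEND -0-> REST -1-> SEEK -0-> ARM

ARM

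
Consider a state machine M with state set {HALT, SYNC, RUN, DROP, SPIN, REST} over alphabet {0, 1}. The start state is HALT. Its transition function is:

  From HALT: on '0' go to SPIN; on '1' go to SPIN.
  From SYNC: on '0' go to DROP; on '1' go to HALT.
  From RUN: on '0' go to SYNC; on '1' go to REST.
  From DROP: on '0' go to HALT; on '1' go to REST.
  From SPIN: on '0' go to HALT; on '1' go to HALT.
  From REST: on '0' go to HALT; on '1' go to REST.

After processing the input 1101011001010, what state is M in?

HALT → SPIN → HALT → SPIN → HALT → SPIN → HALT → SPIN → HALT → SPIN → HALT → SPIN → HALT → SPIN

SPIN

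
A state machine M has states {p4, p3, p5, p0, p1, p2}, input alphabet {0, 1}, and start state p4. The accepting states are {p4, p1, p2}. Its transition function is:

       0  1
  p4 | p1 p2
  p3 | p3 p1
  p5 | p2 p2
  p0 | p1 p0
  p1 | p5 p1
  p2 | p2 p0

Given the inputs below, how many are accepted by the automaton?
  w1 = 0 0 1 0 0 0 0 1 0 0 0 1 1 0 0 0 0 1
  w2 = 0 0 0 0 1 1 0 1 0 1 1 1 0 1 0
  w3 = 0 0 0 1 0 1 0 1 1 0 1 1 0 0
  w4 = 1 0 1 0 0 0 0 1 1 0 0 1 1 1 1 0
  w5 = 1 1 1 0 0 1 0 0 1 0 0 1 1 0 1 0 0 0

w1: p4 → p1 → p5 → p2 → p2 → p2 → p2 → p2 → p0 → p1 → p5 → p2 → p0 → p0 → p1 → p5 → p2 → p2 → p0  → end p0, rejected
w2: p4 → p1 → p5 → p2 → p2 → p0 → p0 → p1 → p1 → p5 → p2 → p0 → p0 → p1 → p1 → p5  → end p5, rejected
w3: p4 → p1 → p5 → p2 → p0 → p1 → p1 → p5 → p2 → p0 → p1 → p1 → p1 → p5 → p2  → end p2, accepted
w4: p4 → p2 → p2 → p0 → p1 → p5 → p2 → p2 → p0 → p0 → p1 → p5 → p2 → p0 → p0 → p0 → p1  → end p1, accepted
w5: p4 → p2 → p0 → p0 → p1 → p5 → p2 → p2 → p2 → p0 → p1 → p5 → p2 → p0 → p1 → p1 → p5 → p2 → p2  → end p2, accepted

3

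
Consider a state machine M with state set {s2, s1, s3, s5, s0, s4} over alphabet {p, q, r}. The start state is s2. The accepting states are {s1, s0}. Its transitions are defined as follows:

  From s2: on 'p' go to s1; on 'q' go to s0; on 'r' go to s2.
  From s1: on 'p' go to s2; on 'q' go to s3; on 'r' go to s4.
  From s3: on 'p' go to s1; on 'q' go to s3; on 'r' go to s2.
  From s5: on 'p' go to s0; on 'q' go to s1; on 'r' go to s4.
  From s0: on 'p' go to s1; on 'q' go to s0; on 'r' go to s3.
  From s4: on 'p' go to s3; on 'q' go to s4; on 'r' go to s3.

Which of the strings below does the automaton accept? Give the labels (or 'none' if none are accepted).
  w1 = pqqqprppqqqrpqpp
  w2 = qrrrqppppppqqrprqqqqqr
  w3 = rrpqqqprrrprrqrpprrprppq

none

w1: s2 → s1 → s3 → s3 → s3 → s1 → s4 → s3 → s1 → s3 → s3 → s3 → s2 → s1 → s3 → s1 → s2  → end s2, rejected
w2: s2 → s0 → s3 → s2 → s2 → s0 → s1 → s2 → s1 → s2 → s1 → s2 → s0 → s0 → s3 → s1 → s4 → s4 → s4 → s4 → s4 → s4 → s3  → end s3, rejected
w3: s2 → s2 → s2 → s1 → s3 → s3 → s3 → s1 → s4 → s3 → s2 → s1 → s4 → s3 → s3 → s2 → s1 → s2 → s2 → s2 → s1 → s4 → s3 → s1 → s3  → end s3, rejected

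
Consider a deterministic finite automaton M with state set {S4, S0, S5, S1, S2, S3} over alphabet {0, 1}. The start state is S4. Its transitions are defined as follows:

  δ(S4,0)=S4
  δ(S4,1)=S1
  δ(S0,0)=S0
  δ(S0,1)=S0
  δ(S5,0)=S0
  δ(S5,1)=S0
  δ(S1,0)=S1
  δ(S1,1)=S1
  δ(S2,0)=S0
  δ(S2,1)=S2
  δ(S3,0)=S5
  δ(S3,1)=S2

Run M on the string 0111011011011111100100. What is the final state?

S4 → S4 → S1 → S1 → S1 → S1 → S1 → S1 → S1 → S1 → S1 → S1 → S1 → S1 → S1 → S1 → S1 → S1 → S1 → S1 → S1 → S1 → S1

S1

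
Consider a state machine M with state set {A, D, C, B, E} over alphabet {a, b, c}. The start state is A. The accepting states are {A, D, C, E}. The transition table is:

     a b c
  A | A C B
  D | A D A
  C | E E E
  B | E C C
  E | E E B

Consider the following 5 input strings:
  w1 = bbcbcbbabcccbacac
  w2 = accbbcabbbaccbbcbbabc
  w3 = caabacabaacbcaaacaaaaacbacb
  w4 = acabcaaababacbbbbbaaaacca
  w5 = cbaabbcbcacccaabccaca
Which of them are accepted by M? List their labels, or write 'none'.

w1: Trace: A -b-> C -b-> E -c-> B -b-> C -c-> E -b-> E -b-> E -a-> E -b-> E -c-> B -c-> C -c-> E -b-> E -a-> E -c-> B -a-> E -c-> B  → end B, rejected
w2: Trace: A -a-> A -c-> B -c-> C -b-> E -b-> E -c-> B -a-> E -b-> E -b-> E -b-> E -a-> E -c-> B -c-> C -b-> E -b-> E -c-> B -b-> C -b-> E -a-> E -b-> E -c-> B  → end B, rejected
w3: Trace: A -c-> B -a-> E -a-> E -b-> E -a-> E -c-> B -a-> E -b-> E -a-> E -a-> E -c-> B -b-> C -c-> E -a-> E -a-> E -a-> E -c-> B -a-> E -a-> E -a-> E -a-> E -a-> E -c-> B -b-> C -a-> E -c-> B -b-> C  → end C, accepted
w4: Trace: A -a-> A -c-> B -a-> E -b-> E -c-> B -a-> E -a-> E -a-> E -b-> E -a-> E -b-> E -a-> E -c-> B -b-> C -b-> E -b-> E -b-> E -b-> E -a-> E -a-> E -a-> E -a-> E -c-> B -c-> C -a-> E  → end E, accepted
w5: Trace: A -c-> B -b-> C -a-> E -a-> E -b-> E -b-> E -c-> B -b-> C -c-> E -a-> E -c-> B -c-> C -c-> E -a-> E -a-> E -b-> E -c-> B -c-> C -a-> E -c-> B -a-> E  → end E, accepted

w3, w4, w5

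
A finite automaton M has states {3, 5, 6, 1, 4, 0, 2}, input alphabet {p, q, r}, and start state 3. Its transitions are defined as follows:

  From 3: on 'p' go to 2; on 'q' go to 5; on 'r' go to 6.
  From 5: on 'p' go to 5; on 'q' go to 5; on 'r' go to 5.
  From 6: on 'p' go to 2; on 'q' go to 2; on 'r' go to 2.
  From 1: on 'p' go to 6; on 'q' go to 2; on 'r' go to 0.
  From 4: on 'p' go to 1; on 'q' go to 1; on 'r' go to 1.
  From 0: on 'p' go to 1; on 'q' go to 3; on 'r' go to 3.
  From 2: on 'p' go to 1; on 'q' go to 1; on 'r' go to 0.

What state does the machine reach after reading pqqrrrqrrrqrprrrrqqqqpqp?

3 → 2 → 1 → 2 → 0 → 3 → 6 → 2 → 0 → 3 → 6 → 2 → 0 → 1 → 0 → 3 → 6 → 2 → 1 → 2 → 1 → 2 → 1 → 2 → 1

1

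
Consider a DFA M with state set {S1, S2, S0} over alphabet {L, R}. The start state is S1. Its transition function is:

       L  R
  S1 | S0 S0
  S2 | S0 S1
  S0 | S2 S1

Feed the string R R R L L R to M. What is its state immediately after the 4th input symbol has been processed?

S1 → S0 → S1 → S0 → S2
After 4 symbols: S2.

S2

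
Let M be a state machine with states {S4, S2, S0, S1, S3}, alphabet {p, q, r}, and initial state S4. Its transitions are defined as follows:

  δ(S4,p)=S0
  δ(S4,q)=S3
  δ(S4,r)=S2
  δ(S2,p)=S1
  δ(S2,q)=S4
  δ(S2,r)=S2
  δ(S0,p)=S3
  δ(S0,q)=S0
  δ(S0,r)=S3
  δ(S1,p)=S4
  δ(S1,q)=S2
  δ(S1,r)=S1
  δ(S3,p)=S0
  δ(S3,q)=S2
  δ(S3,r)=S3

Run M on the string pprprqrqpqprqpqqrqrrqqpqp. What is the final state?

Trace: S4 -p-> S0 -p-> S3 -r-> S3 -p-> S0 -r-> S3 -q-> S2 -r-> S2 -q-> S4 -p-> S0 -q-> S0 -p-> S3 -r-> S3 -q-> S2 -p-> S1 -q-> S2 -q-> S4 -r-> S2 -q-> S4 -r-> S2 -r-> S2 -q-> S4 -q-> S3 -p-> S0 -q-> S0 -p-> S3

S3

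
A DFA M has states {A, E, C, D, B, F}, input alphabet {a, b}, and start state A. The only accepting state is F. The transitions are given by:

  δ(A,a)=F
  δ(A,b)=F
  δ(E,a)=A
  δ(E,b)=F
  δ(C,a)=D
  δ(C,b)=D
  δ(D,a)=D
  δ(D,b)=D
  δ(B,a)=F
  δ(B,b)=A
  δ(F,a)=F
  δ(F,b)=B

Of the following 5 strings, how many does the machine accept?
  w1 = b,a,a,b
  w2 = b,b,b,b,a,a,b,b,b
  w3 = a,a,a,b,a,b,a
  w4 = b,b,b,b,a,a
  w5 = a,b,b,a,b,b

w1: Trace: A -b-> F -a-> F -a-> F -b-> B  → end B, rejected
w2: Trace: A -b-> F -b-> B -b-> A -b-> F -a-> F -a-> F -b-> B -b-> A -b-> F  → end F, accepted
w3: Trace: A -a-> F -a-> F -a-> F -b-> B -a-> F -b-> B -a-> F  → end F, accepted
w4: Trace: A -b-> F -b-> B -b-> A -b-> F -a-> F -a-> F  → end F, accepted
w5: Trace: A -a-> F -b-> B -b-> A -a-> F -b-> B -b-> A  → end A, rejected

3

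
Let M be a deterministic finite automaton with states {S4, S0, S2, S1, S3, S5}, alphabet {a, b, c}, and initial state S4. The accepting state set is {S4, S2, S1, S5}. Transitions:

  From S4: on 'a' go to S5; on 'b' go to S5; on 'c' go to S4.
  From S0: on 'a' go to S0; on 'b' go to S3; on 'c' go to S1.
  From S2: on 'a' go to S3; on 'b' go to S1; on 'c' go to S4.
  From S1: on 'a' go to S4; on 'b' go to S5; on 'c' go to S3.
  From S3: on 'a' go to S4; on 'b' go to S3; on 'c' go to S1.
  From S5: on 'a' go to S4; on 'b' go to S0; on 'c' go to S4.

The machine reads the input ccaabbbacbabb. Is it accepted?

start at S4
read 'c': S4 → S4
read 'c': S4 → S4
read 'a': S4 → S5
read 'a': S5 → S4
read 'b': S4 → S5
read 'b': S5 → S0
read 'b': S0 → S3
read 'a': S3 → S4
read 'c': S4 → S4
read 'b': S4 → S5
read 'a': S5 → S4
read 'b': S4 → S5
read 'b': S5 → S0
End state S0 is not accepting.

No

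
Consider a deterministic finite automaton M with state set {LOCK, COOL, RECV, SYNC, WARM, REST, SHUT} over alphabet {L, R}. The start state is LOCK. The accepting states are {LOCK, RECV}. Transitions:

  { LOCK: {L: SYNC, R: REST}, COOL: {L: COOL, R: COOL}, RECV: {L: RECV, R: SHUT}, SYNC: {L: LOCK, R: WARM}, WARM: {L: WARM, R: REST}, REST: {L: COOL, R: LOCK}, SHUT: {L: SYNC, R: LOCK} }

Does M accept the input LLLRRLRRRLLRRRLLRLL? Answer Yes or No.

No

start at LOCK
read 'L': LOCK → SYNC
read 'L': SYNC → LOCK
read 'L': LOCK → SYNC
read 'R': SYNC → WARM
read 'R': WARM → REST
read 'L': REST → COOL
read 'R': COOL → COOL
read 'R': COOL → COOL
read 'R': COOL → COOL
read 'L': COOL → COOL
read 'L': COOL → COOL
read 'R': COOL → COOL
read 'R': COOL → COOL
read 'R': COOL → COOL
read 'L': COOL → COOL
read 'L': COOL → COOL
read 'R': COOL → COOL
read 'L': COOL → COOL
read 'L': COOL → COOL
End state COOL is not accepting.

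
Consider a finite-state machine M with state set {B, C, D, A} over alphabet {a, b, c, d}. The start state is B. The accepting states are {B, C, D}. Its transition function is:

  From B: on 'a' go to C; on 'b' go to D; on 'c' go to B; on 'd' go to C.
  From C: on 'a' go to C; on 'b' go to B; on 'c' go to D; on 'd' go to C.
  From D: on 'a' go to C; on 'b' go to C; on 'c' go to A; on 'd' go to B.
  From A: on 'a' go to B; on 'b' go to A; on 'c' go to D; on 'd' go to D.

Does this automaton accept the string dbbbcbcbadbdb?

B → C → B → D → C → D → C → D → C → C → C → B → C → B
End state B is accepting.

Yes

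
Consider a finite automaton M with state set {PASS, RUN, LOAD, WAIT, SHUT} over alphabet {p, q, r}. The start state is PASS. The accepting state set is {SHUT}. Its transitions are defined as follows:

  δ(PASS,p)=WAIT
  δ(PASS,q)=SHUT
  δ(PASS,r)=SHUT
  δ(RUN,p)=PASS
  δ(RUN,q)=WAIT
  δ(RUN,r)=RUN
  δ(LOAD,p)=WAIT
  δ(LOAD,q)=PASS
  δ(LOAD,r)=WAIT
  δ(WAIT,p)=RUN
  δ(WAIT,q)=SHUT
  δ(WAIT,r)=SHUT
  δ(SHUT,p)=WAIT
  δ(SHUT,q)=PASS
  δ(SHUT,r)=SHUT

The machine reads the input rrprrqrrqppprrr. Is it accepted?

Yes

Trace: PASS -r-> SHUT -r-> SHUT -p-> WAIT -r-> SHUT -r-> SHUT -q-> PASS -r-> SHUT -r-> SHUT -q-> PASS -p-> WAIT -p-> RUN -p-> PASS -r-> SHUT -r-> SHUT -r-> SHUT
End state SHUT is accepting.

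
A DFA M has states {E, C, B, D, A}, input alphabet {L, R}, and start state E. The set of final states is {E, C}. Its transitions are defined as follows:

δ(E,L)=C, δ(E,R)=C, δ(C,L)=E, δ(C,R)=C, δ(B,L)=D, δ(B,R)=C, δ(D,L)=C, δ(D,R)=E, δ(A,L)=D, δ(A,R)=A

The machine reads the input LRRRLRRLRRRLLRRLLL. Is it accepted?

E → C → C → C → C → E → C → C → E → C → C → C → E → C → C → C → E → C → E
End state E is accepting.

Yes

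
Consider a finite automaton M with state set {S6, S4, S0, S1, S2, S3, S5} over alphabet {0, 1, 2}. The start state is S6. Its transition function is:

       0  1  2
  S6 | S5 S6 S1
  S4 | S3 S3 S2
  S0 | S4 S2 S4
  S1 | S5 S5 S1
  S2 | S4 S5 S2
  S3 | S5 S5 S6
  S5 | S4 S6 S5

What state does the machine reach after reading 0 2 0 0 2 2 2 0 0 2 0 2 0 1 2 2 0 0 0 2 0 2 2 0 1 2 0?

start at S6
read '0': S6 → S5
read '2': S5 → S5
read '0': S5 → S4
read '0': S4 → S3
read '2': S3 → S6
read '2': S6 → S1
read '2': S1 → S1
read '0': S1 → S5
read '0': S5 → S4
read '2': S4 → S2
read '0': S2 → S4
read '2': S4 → S2
read '0': S2 → S4
read '1': S4 → S3
read '2': S3 → S6
read '2': S6 → S1
read '0': S1 → S5
read '0': S5 → S4
read '0': S4 → S3
read '2': S3 → S6
read '0': S6 → S5
read '2': S5 → S5
read '2': S5 → S5
read '0': S5 → S4
read '1': S4 → S3
read '2': S3 → S6
read '0': S6 → S5

S5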